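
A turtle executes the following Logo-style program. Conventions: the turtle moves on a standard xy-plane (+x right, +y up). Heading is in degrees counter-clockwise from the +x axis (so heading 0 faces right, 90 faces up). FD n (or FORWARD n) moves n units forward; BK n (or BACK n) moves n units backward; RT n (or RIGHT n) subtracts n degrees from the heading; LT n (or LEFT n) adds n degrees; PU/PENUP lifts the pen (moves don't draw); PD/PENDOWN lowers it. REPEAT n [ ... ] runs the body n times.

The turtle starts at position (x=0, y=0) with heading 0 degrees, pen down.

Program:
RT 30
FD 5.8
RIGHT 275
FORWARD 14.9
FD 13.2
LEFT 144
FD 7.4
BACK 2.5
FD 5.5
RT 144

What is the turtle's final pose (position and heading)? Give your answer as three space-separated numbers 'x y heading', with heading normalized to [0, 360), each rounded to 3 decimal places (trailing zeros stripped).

Answer: 11.307 16.732 55

Derivation:
Executing turtle program step by step:
Start: pos=(0,0), heading=0, pen down
RT 30: heading 0 -> 330
FD 5.8: (0,0) -> (5.023,-2.9) [heading=330, draw]
RT 275: heading 330 -> 55
FD 14.9: (5.023,-2.9) -> (13.569,9.305) [heading=55, draw]
FD 13.2: (13.569,9.305) -> (21.14,20.118) [heading=55, draw]
LT 144: heading 55 -> 199
FD 7.4: (21.14,20.118) -> (14.144,17.709) [heading=199, draw]
BK 2.5: (14.144,17.709) -> (16.507,18.523) [heading=199, draw]
FD 5.5: (16.507,18.523) -> (11.307,16.732) [heading=199, draw]
RT 144: heading 199 -> 55
Final: pos=(11.307,16.732), heading=55, 6 segment(s) drawn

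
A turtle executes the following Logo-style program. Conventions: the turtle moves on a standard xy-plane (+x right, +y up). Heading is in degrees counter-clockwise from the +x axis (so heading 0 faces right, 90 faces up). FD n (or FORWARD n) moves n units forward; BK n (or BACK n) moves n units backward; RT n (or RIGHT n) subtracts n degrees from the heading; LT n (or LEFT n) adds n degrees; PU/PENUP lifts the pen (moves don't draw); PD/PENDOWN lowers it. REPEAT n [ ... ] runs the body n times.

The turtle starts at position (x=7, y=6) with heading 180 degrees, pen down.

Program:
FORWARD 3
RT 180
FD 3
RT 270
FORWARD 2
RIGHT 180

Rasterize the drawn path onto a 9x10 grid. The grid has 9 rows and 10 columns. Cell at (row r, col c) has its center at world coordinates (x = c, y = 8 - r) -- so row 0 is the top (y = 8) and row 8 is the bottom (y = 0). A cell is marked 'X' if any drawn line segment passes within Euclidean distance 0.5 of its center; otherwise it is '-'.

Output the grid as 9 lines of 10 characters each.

Segment 0: (7,6) -> (4,6)
Segment 1: (4,6) -> (7,6)
Segment 2: (7,6) -> (7,8)

Answer: -------X--
-------X--
----XXXX--
----------
----------
----------
----------
----------
----------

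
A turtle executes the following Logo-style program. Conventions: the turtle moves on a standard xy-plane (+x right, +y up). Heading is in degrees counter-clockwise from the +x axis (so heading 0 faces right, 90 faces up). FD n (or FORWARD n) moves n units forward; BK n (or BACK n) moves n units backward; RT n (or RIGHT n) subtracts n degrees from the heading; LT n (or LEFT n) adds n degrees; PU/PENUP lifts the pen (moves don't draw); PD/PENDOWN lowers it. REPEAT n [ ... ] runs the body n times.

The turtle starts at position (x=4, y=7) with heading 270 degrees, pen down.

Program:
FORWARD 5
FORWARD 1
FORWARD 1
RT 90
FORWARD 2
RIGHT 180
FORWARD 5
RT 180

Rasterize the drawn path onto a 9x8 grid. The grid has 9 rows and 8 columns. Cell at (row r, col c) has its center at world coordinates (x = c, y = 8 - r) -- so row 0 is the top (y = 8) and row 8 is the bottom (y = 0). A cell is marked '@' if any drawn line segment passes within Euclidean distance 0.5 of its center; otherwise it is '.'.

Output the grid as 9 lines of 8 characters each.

Answer: ........
....@...
....@...
....@...
....@...
....@...
....@...
....@...
..@@@@@@

Derivation:
Segment 0: (4,7) -> (4,2)
Segment 1: (4,2) -> (4,1)
Segment 2: (4,1) -> (4,0)
Segment 3: (4,0) -> (2,0)
Segment 4: (2,0) -> (7,0)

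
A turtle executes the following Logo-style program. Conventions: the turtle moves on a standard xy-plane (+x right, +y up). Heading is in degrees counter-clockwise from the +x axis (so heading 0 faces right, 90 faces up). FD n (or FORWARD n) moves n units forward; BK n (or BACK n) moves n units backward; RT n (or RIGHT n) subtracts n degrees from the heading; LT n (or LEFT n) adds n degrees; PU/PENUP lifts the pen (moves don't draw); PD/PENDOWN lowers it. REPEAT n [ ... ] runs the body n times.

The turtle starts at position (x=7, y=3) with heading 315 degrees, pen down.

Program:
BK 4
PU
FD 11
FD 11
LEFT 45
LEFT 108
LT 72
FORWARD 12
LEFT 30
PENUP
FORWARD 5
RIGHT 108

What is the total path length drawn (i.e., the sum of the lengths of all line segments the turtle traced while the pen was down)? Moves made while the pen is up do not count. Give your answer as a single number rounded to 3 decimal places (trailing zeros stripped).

Answer: 4

Derivation:
Executing turtle program step by step:
Start: pos=(7,3), heading=315, pen down
BK 4: (7,3) -> (4.172,5.828) [heading=315, draw]
PU: pen up
FD 11: (4.172,5.828) -> (11.95,-1.95) [heading=315, move]
FD 11: (11.95,-1.95) -> (19.728,-9.728) [heading=315, move]
LT 45: heading 315 -> 0
LT 108: heading 0 -> 108
LT 72: heading 108 -> 180
FD 12: (19.728,-9.728) -> (7.728,-9.728) [heading=180, move]
LT 30: heading 180 -> 210
PU: pen up
FD 5: (7.728,-9.728) -> (3.398,-12.228) [heading=210, move]
RT 108: heading 210 -> 102
Final: pos=(3.398,-12.228), heading=102, 1 segment(s) drawn

Segment lengths:
  seg 1: (7,3) -> (4.172,5.828), length = 4
Total = 4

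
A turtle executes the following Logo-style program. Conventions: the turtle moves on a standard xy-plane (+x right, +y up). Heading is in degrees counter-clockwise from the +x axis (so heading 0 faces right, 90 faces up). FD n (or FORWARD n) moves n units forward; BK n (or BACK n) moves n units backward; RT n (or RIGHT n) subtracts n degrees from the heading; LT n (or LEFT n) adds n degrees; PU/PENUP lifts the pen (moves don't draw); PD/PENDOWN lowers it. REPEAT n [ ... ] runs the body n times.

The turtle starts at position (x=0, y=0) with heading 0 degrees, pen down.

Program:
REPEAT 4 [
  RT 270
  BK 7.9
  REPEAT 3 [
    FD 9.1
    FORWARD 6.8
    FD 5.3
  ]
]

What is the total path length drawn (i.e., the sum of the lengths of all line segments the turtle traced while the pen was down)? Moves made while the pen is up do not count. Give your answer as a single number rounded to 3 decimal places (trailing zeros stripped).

Answer: 286

Derivation:
Executing turtle program step by step:
Start: pos=(0,0), heading=0, pen down
REPEAT 4 [
  -- iteration 1/4 --
  RT 270: heading 0 -> 90
  BK 7.9: (0,0) -> (0,-7.9) [heading=90, draw]
  REPEAT 3 [
    -- iteration 1/3 --
    FD 9.1: (0,-7.9) -> (0,1.2) [heading=90, draw]
    FD 6.8: (0,1.2) -> (0,8) [heading=90, draw]
    FD 5.3: (0,8) -> (0,13.3) [heading=90, draw]
    -- iteration 2/3 --
    FD 9.1: (0,13.3) -> (0,22.4) [heading=90, draw]
    FD 6.8: (0,22.4) -> (0,29.2) [heading=90, draw]
    FD 5.3: (0,29.2) -> (0,34.5) [heading=90, draw]
    -- iteration 3/3 --
    FD 9.1: (0,34.5) -> (0,43.6) [heading=90, draw]
    FD 6.8: (0,43.6) -> (0,50.4) [heading=90, draw]
    FD 5.3: (0,50.4) -> (0,55.7) [heading=90, draw]
  ]
  -- iteration 2/4 --
  RT 270: heading 90 -> 180
  BK 7.9: (0,55.7) -> (7.9,55.7) [heading=180, draw]
  REPEAT 3 [
    -- iteration 1/3 --
    FD 9.1: (7.9,55.7) -> (-1.2,55.7) [heading=180, draw]
    FD 6.8: (-1.2,55.7) -> (-8,55.7) [heading=180, draw]
    FD 5.3: (-8,55.7) -> (-13.3,55.7) [heading=180, draw]
    -- iteration 2/3 --
    FD 9.1: (-13.3,55.7) -> (-22.4,55.7) [heading=180, draw]
    FD 6.8: (-22.4,55.7) -> (-29.2,55.7) [heading=180, draw]
    FD 5.3: (-29.2,55.7) -> (-34.5,55.7) [heading=180, draw]
    -- iteration 3/3 --
    FD 9.1: (-34.5,55.7) -> (-43.6,55.7) [heading=180, draw]
    FD 6.8: (-43.6,55.7) -> (-50.4,55.7) [heading=180, draw]
    FD 5.3: (-50.4,55.7) -> (-55.7,55.7) [heading=180, draw]
  ]
  -- iteration 3/4 --
  RT 270: heading 180 -> 270
  BK 7.9: (-55.7,55.7) -> (-55.7,63.6) [heading=270, draw]
  REPEAT 3 [
    -- iteration 1/3 --
    FD 9.1: (-55.7,63.6) -> (-55.7,54.5) [heading=270, draw]
    FD 6.8: (-55.7,54.5) -> (-55.7,47.7) [heading=270, draw]
    FD 5.3: (-55.7,47.7) -> (-55.7,42.4) [heading=270, draw]
    -- iteration 2/3 --
    FD 9.1: (-55.7,42.4) -> (-55.7,33.3) [heading=270, draw]
    FD 6.8: (-55.7,33.3) -> (-55.7,26.5) [heading=270, draw]
    FD 5.3: (-55.7,26.5) -> (-55.7,21.2) [heading=270, draw]
    -- iteration 3/3 --
    FD 9.1: (-55.7,21.2) -> (-55.7,12.1) [heading=270, draw]
    FD 6.8: (-55.7,12.1) -> (-55.7,5.3) [heading=270, draw]
    FD 5.3: (-55.7,5.3) -> (-55.7,0) [heading=270, draw]
  ]
  -- iteration 4/4 --
  RT 270: heading 270 -> 0
  BK 7.9: (-55.7,0) -> (-63.6,0) [heading=0, draw]
  REPEAT 3 [
    -- iteration 1/3 --
    FD 9.1: (-63.6,0) -> (-54.5,0) [heading=0, draw]
    FD 6.8: (-54.5,0) -> (-47.7,0) [heading=0, draw]
    FD 5.3: (-47.7,0) -> (-42.4,0) [heading=0, draw]
    -- iteration 2/3 --
    FD 9.1: (-42.4,0) -> (-33.3,0) [heading=0, draw]
    FD 6.8: (-33.3,0) -> (-26.5,0) [heading=0, draw]
    FD 5.3: (-26.5,0) -> (-21.2,0) [heading=0, draw]
    -- iteration 3/3 --
    FD 9.1: (-21.2,0) -> (-12.1,0) [heading=0, draw]
    FD 6.8: (-12.1,0) -> (-5.3,0) [heading=0, draw]
    FD 5.3: (-5.3,0) -> (0,0) [heading=0, draw]
  ]
]
Final: pos=(0,0), heading=0, 40 segment(s) drawn

Segment lengths:
  seg 1: (0,0) -> (0,-7.9), length = 7.9
  seg 2: (0,-7.9) -> (0,1.2), length = 9.1
  seg 3: (0,1.2) -> (0,8), length = 6.8
  seg 4: (0,8) -> (0,13.3), length = 5.3
  seg 5: (0,13.3) -> (0,22.4), length = 9.1
  seg 6: (0,22.4) -> (0,29.2), length = 6.8
  seg 7: (0,29.2) -> (0,34.5), length = 5.3
  seg 8: (0,34.5) -> (0,43.6), length = 9.1
  seg 9: (0,43.6) -> (0,50.4), length = 6.8
  seg 10: (0,50.4) -> (0,55.7), length = 5.3
  seg 11: (0,55.7) -> (7.9,55.7), length = 7.9
  seg 12: (7.9,55.7) -> (-1.2,55.7), length = 9.1
  seg 13: (-1.2,55.7) -> (-8,55.7), length = 6.8
  seg 14: (-8,55.7) -> (-13.3,55.7), length = 5.3
  seg 15: (-13.3,55.7) -> (-22.4,55.7), length = 9.1
  seg 16: (-22.4,55.7) -> (-29.2,55.7), length = 6.8
  seg 17: (-29.2,55.7) -> (-34.5,55.7), length = 5.3
  seg 18: (-34.5,55.7) -> (-43.6,55.7), length = 9.1
  seg 19: (-43.6,55.7) -> (-50.4,55.7), length = 6.8
  seg 20: (-50.4,55.7) -> (-55.7,55.7), length = 5.3
  seg 21: (-55.7,55.7) -> (-55.7,63.6), length = 7.9
  seg 22: (-55.7,63.6) -> (-55.7,54.5), length = 9.1
  seg 23: (-55.7,54.5) -> (-55.7,47.7), length = 6.8
  seg 24: (-55.7,47.7) -> (-55.7,42.4), length = 5.3
  seg 25: (-55.7,42.4) -> (-55.7,33.3), length = 9.1
  seg 26: (-55.7,33.3) -> (-55.7,26.5), length = 6.8
  seg 27: (-55.7,26.5) -> (-55.7,21.2), length = 5.3
  seg 28: (-55.7,21.2) -> (-55.7,12.1), length = 9.1
  seg 29: (-55.7,12.1) -> (-55.7,5.3), length = 6.8
  seg 30: (-55.7,5.3) -> (-55.7,0), length = 5.3
  seg 31: (-55.7,0) -> (-63.6,0), length = 7.9
  seg 32: (-63.6,0) -> (-54.5,0), length = 9.1
  seg 33: (-54.5,0) -> (-47.7,0), length = 6.8
  seg 34: (-47.7,0) -> (-42.4,0), length = 5.3
  seg 35: (-42.4,0) -> (-33.3,0), length = 9.1
  seg 36: (-33.3,0) -> (-26.5,0), length = 6.8
  seg 37: (-26.5,0) -> (-21.2,0), length = 5.3
  seg 38: (-21.2,0) -> (-12.1,0), length = 9.1
  seg 39: (-12.1,0) -> (-5.3,0), length = 6.8
  seg 40: (-5.3,0) -> (0,0), length = 5.3
Total = 286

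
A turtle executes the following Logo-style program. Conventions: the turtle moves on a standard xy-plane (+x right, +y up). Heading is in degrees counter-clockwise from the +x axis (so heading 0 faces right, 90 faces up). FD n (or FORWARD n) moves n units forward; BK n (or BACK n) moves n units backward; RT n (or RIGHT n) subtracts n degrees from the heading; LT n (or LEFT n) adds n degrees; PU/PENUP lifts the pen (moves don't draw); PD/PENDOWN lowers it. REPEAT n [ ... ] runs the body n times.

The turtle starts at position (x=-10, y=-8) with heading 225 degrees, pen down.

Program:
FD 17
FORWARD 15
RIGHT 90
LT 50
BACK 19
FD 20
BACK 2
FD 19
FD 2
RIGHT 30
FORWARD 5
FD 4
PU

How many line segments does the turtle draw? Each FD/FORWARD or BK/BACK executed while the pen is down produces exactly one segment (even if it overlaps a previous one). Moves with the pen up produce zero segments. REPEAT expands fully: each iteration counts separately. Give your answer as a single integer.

Answer: 9

Derivation:
Executing turtle program step by step:
Start: pos=(-10,-8), heading=225, pen down
FD 17: (-10,-8) -> (-22.021,-20.021) [heading=225, draw]
FD 15: (-22.021,-20.021) -> (-32.627,-30.627) [heading=225, draw]
RT 90: heading 225 -> 135
LT 50: heading 135 -> 185
BK 19: (-32.627,-30.627) -> (-13.7,-28.971) [heading=185, draw]
FD 20: (-13.7,-28.971) -> (-33.624,-30.715) [heading=185, draw]
BK 2: (-33.624,-30.715) -> (-31.631,-30.54) [heading=185, draw]
FD 19: (-31.631,-30.54) -> (-50.559,-32.196) [heading=185, draw]
FD 2: (-50.559,-32.196) -> (-52.551,-32.371) [heading=185, draw]
RT 30: heading 185 -> 155
FD 5: (-52.551,-32.371) -> (-57.083,-30.257) [heading=155, draw]
FD 4: (-57.083,-30.257) -> (-60.708,-28.567) [heading=155, draw]
PU: pen up
Final: pos=(-60.708,-28.567), heading=155, 9 segment(s) drawn
Segments drawn: 9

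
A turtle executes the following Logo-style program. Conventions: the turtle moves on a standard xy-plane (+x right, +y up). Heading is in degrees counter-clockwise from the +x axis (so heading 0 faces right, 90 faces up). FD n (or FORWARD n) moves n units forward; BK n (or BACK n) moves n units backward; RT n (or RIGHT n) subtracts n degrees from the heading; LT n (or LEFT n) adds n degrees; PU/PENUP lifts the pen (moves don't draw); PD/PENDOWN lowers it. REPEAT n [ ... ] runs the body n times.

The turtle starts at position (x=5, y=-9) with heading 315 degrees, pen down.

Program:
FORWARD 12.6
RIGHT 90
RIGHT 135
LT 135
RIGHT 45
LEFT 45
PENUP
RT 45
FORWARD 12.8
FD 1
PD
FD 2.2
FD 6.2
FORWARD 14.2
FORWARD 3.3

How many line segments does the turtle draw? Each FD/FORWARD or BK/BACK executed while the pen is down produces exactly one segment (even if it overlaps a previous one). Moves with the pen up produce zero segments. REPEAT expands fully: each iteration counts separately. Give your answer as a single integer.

Answer: 5

Derivation:
Executing turtle program step by step:
Start: pos=(5,-9), heading=315, pen down
FD 12.6: (5,-9) -> (13.91,-17.91) [heading=315, draw]
RT 90: heading 315 -> 225
RT 135: heading 225 -> 90
LT 135: heading 90 -> 225
RT 45: heading 225 -> 180
LT 45: heading 180 -> 225
PU: pen up
RT 45: heading 225 -> 180
FD 12.8: (13.91,-17.91) -> (1.11,-17.91) [heading=180, move]
FD 1: (1.11,-17.91) -> (0.11,-17.91) [heading=180, move]
PD: pen down
FD 2.2: (0.11,-17.91) -> (-2.09,-17.91) [heading=180, draw]
FD 6.2: (-2.09,-17.91) -> (-8.29,-17.91) [heading=180, draw]
FD 14.2: (-8.29,-17.91) -> (-22.49,-17.91) [heading=180, draw]
FD 3.3: (-22.49,-17.91) -> (-25.79,-17.91) [heading=180, draw]
Final: pos=(-25.79,-17.91), heading=180, 5 segment(s) drawn
Segments drawn: 5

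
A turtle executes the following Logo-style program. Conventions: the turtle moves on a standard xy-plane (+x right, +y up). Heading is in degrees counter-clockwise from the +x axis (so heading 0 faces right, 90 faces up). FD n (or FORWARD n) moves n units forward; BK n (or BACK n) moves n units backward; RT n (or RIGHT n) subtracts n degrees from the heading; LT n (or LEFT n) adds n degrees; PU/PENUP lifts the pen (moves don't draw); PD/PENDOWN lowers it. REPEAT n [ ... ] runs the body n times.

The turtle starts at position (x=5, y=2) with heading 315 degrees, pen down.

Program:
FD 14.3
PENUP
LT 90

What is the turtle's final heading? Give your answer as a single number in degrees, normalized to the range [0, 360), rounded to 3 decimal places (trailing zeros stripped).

Answer: 45

Derivation:
Executing turtle program step by step:
Start: pos=(5,2), heading=315, pen down
FD 14.3: (5,2) -> (15.112,-8.112) [heading=315, draw]
PU: pen up
LT 90: heading 315 -> 45
Final: pos=(15.112,-8.112), heading=45, 1 segment(s) drawn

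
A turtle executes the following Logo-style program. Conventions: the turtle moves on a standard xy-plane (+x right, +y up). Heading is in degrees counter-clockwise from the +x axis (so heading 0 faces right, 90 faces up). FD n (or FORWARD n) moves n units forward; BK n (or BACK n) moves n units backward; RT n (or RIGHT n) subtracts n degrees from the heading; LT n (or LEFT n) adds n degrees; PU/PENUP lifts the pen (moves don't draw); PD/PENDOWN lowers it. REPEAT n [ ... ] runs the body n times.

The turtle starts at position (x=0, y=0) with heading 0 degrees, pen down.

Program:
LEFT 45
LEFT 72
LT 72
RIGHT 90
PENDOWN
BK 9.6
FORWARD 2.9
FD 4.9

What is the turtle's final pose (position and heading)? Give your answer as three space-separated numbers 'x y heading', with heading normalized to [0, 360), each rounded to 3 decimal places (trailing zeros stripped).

Answer: 0.282 -1.778 99

Derivation:
Executing turtle program step by step:
Start: pos=(0,0), heading=0, pen down
LT 45: heading 0 -> 45
LT 72: heading 45 -> 117
LT 72: heading 117 -> 189
RT 90: heading 189 -> 99
PD: pen down
BK 9.6: (0,0) -> (1.502,-9.482) [heading=99, draw]
FD 2.9: (1.502,-9.482) -> (1.048,-6.618) [heading=99, draw]
FD 4.9: (1.048,-6.618) -> (0.282,-1.778) [heading=99, draw]
Final: pos=(0.282,-1.778), heading=99, 3 segment(s) drawn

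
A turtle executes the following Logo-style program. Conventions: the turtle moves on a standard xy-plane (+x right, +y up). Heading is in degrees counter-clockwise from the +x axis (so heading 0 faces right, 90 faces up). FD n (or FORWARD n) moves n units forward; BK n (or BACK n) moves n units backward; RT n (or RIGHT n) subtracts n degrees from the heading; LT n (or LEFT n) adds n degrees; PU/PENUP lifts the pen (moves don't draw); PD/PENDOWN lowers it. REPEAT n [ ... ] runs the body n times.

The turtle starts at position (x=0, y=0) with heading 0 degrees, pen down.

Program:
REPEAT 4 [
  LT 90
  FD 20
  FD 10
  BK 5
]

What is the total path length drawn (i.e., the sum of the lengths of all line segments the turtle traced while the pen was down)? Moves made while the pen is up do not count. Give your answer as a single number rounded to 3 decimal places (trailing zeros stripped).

Answer: 140

Derivation:
Executing turtle program step by step:
Start: pos=(0,0), heading=0, pen down
REPEAT 4 [
  -- iteration 1/4 --
  LT 90: heading 0 -> 90
  FD 20: (0,0) -> (0,20) [heading=90, draw]
  FD 10: (0,20) -> (0,30) [heading=90, draw]
  BK 5: (0,30) -> (0,25) [heading=90, draw]
  -- iteration 2/4 --
  LT 90: heading 90 -> 180
  FD 20: (0,25) -> (-20,25) [heading=180, draw]
  FD 10: (-20,25) -> (-30,25) [heading=180, draw]
  BK 5: (-30,25) -> (-25,25) [heading=180, draw]
  -- iteration 3/4 --
  LT 90: heading 180 -> 270
  FD 20: (-25,25) -> (-25,5) [heading=270, draw]
  FD 10: (-25,5) -> (-25,-5) [heading=270, draw]
  BK 5: (-25,-5) -> (-25,0) [heading=270, draw]
  -- iteration 4/4 --
  LT 90: heading 270 -> 0
  FD 20: (-25,0) -> (-5,0) [heading=0, draw]
  FD 10: (-5,0) -> (5,0) [heading=0, draw]
  BK 5: (5,0) -> (0,0) [heading=0, draw]
]
Final: pos=(0,0), heading=0, 12 segment(s) drawn

Segment lengths:
  seg 1: (0,0) -> (0,20), length = 20
  seg 2: (0,20) -> (0,30), length = 10
  seg 3: (0,30) -> (0,25), length = 5
  seg 4: (0,25) -> (-20,25), length = 20
  seg 5: (-20,25) -> (-30,25), length = 10
  seg 6: (-30,25) -> (-25,25), length = 5
  seg 7: (-25,25) -> (-25,5), length = 20
  seg 8: (-25,5) -> (-25,-5), length = 10
  seg 9: (-25,-5) -> (-25,0), length = 5
  seg 10: (-25,0) -> (-5,0), length = 20
  seg 11: (-5,0) -> (5,0), length = 10
  seg 12: (5,0) -> (0,0), length = 5
Total = 140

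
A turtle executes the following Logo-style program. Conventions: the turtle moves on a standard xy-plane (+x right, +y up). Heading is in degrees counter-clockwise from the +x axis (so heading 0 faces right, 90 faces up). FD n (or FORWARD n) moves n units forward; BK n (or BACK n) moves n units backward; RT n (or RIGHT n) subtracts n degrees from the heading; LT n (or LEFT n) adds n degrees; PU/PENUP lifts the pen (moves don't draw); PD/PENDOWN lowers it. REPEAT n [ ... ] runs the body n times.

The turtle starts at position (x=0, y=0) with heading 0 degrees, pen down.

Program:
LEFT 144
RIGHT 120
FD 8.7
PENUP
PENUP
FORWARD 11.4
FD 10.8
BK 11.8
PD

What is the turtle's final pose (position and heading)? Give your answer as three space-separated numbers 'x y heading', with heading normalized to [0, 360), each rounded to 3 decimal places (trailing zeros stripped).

Answer: 17.449 7.769 24

Derivation:
Executing turtle program step by step:
Start: pos=(0,0), heading=0, pen down
LT 144: heading 0 -> 144
RT 120: heading 144 -> 24
FD 8.7: (0,0) -> (7.948,3.539) [heading=24, draw]
PU: pen up
PU: pen up
FD 11.4: (7.948,3.539) -> (18.362,8.175) [heading=24, move]
FD 10.8: (18.362,8.175) -> (28.229,12.568) [heading=24, move]
BK 11.8: (28.229,12.568) -> (17.449,7.769) [heading=24, move]
PD: pen down
Final: pos=(17.449,7.769), heading=24, 1 segment(s) drawn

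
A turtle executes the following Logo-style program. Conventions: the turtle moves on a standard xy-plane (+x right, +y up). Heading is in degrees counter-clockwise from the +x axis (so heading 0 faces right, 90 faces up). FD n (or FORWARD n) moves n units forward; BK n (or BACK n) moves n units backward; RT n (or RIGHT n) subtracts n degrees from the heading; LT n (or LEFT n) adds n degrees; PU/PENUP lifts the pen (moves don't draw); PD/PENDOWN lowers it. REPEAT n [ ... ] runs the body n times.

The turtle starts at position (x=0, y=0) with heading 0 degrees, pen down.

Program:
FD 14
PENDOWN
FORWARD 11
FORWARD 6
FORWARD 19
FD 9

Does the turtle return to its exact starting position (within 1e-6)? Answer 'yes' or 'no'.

Answer: no

Derivation:
Executing turtle program step by step:
Start: pos=(0,0), heading=0, pen down
FD 14: (0,0) -> (14,0) [heading=0, draw]
PD: pen down
FD 11: (14,0) -> (25,0) [heading=0, draw]
FD 6: (25,0) -> (31,0) [heading=0, draw]
FD 19: (31,0) -> (50,0) [heading=0, draw]
FD 9: (50,0) -> (59,0) [heading=0, draw]
Final: pos=(59,0), heading=0, 5 segment(s) drawn

Start position: (0, 0)
Final position: (59, 0)
Distance = 59; >= 1e-6 -> NOT closed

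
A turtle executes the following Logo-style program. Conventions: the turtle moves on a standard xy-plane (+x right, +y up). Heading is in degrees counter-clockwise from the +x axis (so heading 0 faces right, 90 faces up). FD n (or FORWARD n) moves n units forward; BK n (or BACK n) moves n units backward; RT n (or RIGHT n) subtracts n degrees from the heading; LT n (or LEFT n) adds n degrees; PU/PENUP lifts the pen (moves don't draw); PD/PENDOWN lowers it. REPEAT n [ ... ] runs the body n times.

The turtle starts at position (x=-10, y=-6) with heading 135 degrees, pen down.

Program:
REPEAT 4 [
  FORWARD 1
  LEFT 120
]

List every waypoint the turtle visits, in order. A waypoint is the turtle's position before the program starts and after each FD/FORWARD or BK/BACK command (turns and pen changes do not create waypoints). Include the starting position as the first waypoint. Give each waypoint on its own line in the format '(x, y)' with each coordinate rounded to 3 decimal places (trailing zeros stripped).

Answer: (-10, -6)
(-10.707, -5.293)
(-10.966, -6.259)
(-10, -6)
(-10.707, -5.293)

Derivation:
Executing turtle program step by step:
Start: pos=(-10,-6), heading=135, pen down
REPEAT 4 [
  -- iteration 1/4 --
  FD 1: (-10,-6) -> (-10.707,-5.293) [heading=135, draw]
  LT 120: heading 135 -> 255
  -- iteration 2/4 --
  FD 1: (-10.707,-5.293) -> (-10.966,-6.259) [heading=255, draw]
  LT 120: heading 255 -> 15
  -- iteration 3/4 --
  FD 1: (-10.966,-6.259) -> (-10,-6) [heading=15, draw]
  LT 120: heading 15 -> 135
  -- iteration 4/4 --
  FD 1: (-10,-6) -> (-10.707,-5.293) [heading=135, draw]
  LT 120: heading 135 -> 255
]
Final: pos=(-10.707,-5.293), heading=255, 4 segment(s) drawn
Waypoints (5 total):
(-10, -6)
(-10.707, -5.293)
(-10.966, -6.259)
(-10, -6)
(-10.707, -5.293)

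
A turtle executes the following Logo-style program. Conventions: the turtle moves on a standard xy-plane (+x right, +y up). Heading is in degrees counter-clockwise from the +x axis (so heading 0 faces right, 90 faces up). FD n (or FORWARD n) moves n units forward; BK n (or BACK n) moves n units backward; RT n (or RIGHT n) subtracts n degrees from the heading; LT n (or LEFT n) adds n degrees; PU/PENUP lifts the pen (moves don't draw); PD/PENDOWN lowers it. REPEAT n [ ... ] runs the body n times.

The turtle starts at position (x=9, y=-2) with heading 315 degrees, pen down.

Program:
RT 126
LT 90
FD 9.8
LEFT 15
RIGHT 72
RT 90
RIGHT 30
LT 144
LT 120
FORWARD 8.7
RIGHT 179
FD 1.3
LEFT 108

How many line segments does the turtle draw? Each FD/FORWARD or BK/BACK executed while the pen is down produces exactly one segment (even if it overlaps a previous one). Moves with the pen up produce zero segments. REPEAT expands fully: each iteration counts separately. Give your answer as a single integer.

Executing turtle program step by step:
Start: pos=(9,-2), heading=315, pen down
RT 126: heading 315 -> 189
LT 90: heading 189 -> 279
FD 9.8: (9,-2) -> (10.533,-11.679) [heading=279, draw]
LT 15: heading 279 -> 294
RT 72: heading 294 -> 222
RT 90: heading 222 -> 132
RT 30: heading 132 -> 102
LT 144: heading 102 -> 246
LT 120: heading 246 -> 6
FD 8.7: (10.533,-11.679) -> (19.185,-10.77) [heading=6, draw]
RT 179: heading 6 -> 187
FD 1.3: (19.185,-10.77) -> (17.895,-10.928) [heading=187, draw]
LT 108: heading 187 -> 295
Final: pos=(17.895,-10.928), heading=295, 3 segment(s) drawn
Segments drawn: 3

Answer: 3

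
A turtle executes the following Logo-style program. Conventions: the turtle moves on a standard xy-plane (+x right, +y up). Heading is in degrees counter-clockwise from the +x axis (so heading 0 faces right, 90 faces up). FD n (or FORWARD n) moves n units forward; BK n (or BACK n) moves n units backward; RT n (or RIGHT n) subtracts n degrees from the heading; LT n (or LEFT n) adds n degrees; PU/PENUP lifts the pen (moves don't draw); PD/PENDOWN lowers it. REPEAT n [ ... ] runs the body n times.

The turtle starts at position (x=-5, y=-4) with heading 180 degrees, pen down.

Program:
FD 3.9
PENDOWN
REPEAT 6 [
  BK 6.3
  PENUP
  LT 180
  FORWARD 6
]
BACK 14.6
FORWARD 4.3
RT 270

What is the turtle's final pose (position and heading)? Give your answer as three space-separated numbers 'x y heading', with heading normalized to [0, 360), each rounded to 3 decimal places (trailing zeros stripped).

Answer: 1.4 -4 270

Derivation:
Executing turtle program step by step:
Start: pos=(-5,-4), heading=180, pen down
FD 3.9: (-5,-4) -> (-8.9,-4) [heading=180, draw]
PD: pen down
REPEAT 6 [
  -- iteration 1/6 --
  BK 6.3: (-8.9,-4) -> (-2.6,-4) [heading=180, draw]
  PU: pen up
  LT 180: heading 180 -> 0
  FD 6: (-2.6,-4) -> (3.4,-4) [heading=0, move]
  -- iteration 2/6 --
  BK 6.3: (3.4,-4) -> (-2.9,-4) [heading=0, move]
  PU: pen up
  LT 180: heading 0 -> 180
  FD 6: (-2.9,-4) -> (-8.9,-4) [heading=180, move]
  -- iteration 3/6 --
  BK 6.3: (-8.9,-4) -> (-2.6,-4) [heading=180, move]
  PU: pen up
  LT 180: heading 180 -> 0
  FD 6: (-2.6,-4) -> (3.4,-4) [heading=0, move]
  -- iteration 4/6 --
  BK 6.3: (3.4,-4) -> (-2.9,-4) [heading=0, move]
  PU: pen up
  LT 180: heading 0 -> 180
  FD 6: (-2.9,-4) -> (-8.9,-4) [heading=180, move]
  -- iteration 5/6 --
  BK 6.3: (-8.9,-4) -> (-2.6,-4) [heading=180, move]
  PU: pen up
  LT 180: heading 180 -> 0
  FD 6: (-2.6,-4) -> (3.4,-4) [heading=0, move]
  -- iteration 6/6 --
  BK 6.3: (3.4,-4) -> (-2.9,-4) [heading=0, move]
  PU: pen up
  LT 180: heading 0 -> 180
  FD 6: (-2.9,-4) -> (-8.9,-4) [heading=180, move]
]
BK 14.6: (-8.9,-4) -> (5.7,-4) [heading=180, move]
FD 4.3: (5.7,-4) -> (1.4,-4) [heading=180, move]
RT 270: heading 180 -> 270
Final: pos=(1.4,-4), heading=270, 2 segment(s) drawn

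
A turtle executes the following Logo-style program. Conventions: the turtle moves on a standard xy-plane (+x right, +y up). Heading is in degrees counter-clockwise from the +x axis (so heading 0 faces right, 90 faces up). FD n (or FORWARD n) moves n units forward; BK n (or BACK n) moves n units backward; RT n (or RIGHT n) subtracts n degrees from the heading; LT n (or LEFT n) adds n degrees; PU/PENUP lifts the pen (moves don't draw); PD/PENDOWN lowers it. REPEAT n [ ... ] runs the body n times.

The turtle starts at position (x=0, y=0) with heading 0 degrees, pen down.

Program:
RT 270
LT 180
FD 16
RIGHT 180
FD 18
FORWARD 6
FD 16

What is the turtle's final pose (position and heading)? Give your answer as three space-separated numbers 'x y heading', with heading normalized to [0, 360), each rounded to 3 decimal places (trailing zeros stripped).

Answer: 0 24 90

Derivation:
Executing turtle program step by step:
Start: pos=(0,0), heading=0, pen down
RT 270: heading 0 -> 90
LT 180: heading 90 -> 270
FD 16: (0,0) -> (0,-16) [heading=270, draw]
RT 180: heading 270 -> 90
FD 18: (0,-16) -> (0,2) [heading=90, draw]
FD 6: (0,2) -> (0,8) [heading=90, draw]
FD 16: (0,8) -> (0,24) [heading=90, draw]
Final: pos=(0,24), heading=90, 4 segment(s) drawn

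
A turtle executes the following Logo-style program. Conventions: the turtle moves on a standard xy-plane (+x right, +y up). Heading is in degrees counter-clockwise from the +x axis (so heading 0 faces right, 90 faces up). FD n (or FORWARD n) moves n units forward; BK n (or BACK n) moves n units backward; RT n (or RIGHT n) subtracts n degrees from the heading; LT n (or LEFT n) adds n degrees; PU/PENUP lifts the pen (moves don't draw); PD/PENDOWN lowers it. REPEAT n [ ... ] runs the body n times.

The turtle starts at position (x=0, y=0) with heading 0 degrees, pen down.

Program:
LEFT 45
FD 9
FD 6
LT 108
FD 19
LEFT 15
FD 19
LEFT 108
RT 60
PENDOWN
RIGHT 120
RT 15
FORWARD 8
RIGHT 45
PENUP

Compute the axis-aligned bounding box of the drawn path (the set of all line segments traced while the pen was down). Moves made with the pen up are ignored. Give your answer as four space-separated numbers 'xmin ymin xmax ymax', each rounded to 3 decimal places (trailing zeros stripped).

Answer: -24.907 0 10.607 31.084

Derivation:
Executing turtle program step by step:
Start: pos=(0,0), heading=0, pen down
LT 45: heading 0 -> 45
FD 9: (0,0) -> (6.364,6.364) [heading=45, draw]
FD 6: (6.364,6.364) -> (10.607,10.607) [heading=45, draw]
LT 108: heading 45 -> 153
FD 19: (10.607,10.607) -> (-6.323,19.232) [heading=153, draw]
LT 15: heading 153 -> 168
FD 19: (-6.323,19.232) -> (-24.907,23.183) [heading=168, draw]
LT 108: heading 168 -> 276
RT 60: heading 276 -> 216
PD: pen down
RT 120: heading 216 -> 96
RT 15: heading 96 -> 81
FD 8: (-24.907,23.183) -> (-23.656,31.084) [heading=81, draw]
RT 45: heading 81 -> 36
PU: pen up
Final: pos=(-23.656,31.084), heading=36, 5 segment(s) drawn

Segment endpoints: x in {-24.907, -23.656, -6.323, 0, 6.364, 10.607}, y in {0, 6.364, 10.607, 19.232, 23.183, 31.084}
xmin=-24.907, ymin=0, xmax=10.607, ymax=31.084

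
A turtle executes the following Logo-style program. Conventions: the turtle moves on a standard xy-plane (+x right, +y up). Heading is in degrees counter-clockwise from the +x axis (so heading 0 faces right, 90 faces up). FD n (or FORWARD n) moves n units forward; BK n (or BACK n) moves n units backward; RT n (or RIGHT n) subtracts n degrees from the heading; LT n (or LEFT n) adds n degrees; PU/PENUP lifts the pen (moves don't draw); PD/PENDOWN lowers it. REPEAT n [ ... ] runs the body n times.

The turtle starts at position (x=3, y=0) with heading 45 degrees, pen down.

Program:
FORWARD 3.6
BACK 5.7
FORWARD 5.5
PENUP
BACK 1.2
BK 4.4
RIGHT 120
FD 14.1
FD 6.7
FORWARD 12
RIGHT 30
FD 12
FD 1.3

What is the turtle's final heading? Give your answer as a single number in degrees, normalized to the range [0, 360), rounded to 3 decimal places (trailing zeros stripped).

Executing turtle program step by step:
Start: pos=(3,0), heading=45, pen down
FD 3.6: (3,0) -> (5.546,2.546) [heading=45, draw]
BK 5.7: (5.546,2.546) -> (1.515,-1.485) [heading=45, draw]
FD 5.5: (1.515,-1.485) -> (5.404,2.404) [heading=45, draw]
PU: pen up
BK 1.2: (5.404,2.404) -> (4.556,1.556) [heading=45, move]
BK 4.4: (4.556,1.556) -> (1.444,-1.556) [heading=45, move]
RT 120: heading 45 -> 285
FD 14.1: (1.444,-1.556) -> (5.094,-15.175) [heading=285, move]
FD 6.7: (5.094,-15.175) -> (6.828,-21.647) [heading=285, move]
FD 12: (6.828,-21.647) -> (9.934,-33.238) [heading=285, move]
RT 30: heading 285 -> 255
FD 12: (9.934,-33.238) -> (6.828,-44.829) [heading=255, move]
FD 1.3: (6.828,-44.829) -> (6.491,-46.085) [heading=255, move]
Final: pos=(6.491,-46.085), heading=255, 3 segment(s) drawn

Answer: 255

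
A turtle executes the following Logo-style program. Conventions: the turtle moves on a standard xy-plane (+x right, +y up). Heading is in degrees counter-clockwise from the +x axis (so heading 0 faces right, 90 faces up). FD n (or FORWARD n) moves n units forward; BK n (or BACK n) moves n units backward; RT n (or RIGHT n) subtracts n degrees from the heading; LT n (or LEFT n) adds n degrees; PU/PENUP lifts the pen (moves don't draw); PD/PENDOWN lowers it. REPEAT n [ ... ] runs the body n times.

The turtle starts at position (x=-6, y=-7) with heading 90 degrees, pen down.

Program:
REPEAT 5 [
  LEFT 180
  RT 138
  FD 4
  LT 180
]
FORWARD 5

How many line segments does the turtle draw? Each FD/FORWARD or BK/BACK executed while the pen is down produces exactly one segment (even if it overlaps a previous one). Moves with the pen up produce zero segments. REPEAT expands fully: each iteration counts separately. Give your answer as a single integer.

Executing turtle program step by step:
Start: pos=(-6,-7), heading=90, pen down
REPEAT 5 [
  -- iteration 1/5 --
  LT 180: heading 90 -> 270
  RT 138: heading 270 -> 132
  FD 4: (-6,-7) -> (-8.677,-4.027) [heading=132, draw]
  LT 180: heading 132 -> 312
  -- iteration 2/5 --
  LT 180: heading 312 -> 132
  RT 138: heading 132 -> 354
  FD 4: (-8.677,-4.027) -> (-4.698,-4.446) [heading=354, draw]
  LT 180: heading 354 -> 174
  -- iteration 3/5 --
  LT 180: heading 174 -> 354
  RT 138: heading 354 -> 216
  FD 4: (-4.698,-4.446) -> (-7.935,-6.797) [heading=216, draw]
  LT 180: heading 216 -> 36
  -- iteration 4/5 --
  LT 180: heading 36 -> 216
  RT 138: heading 216 -> 78
  FD 4: (-7.935,-6.797) -> (-7.103,-2.884) [heading=78, draw]
  LT 180: heading 78 -> 258
  -- iteration 5/5 --
  LT 180: heading 258 -> 78
  RT 138: heading 78 -> 300
  FD 4: (-7.103,-2.884) -> (-5.103,-6.348) [heading=300, draw]
  LT 180: heading 300 -> 120
]
FD 5: (-5.103,-6.348) -> (-7.603,-2.018) [heading=120, draw]
Final: pos=(-7.603,-2.018), heading=120, 6 segment(s) drawn
Segments drawn: 6

Answer: 6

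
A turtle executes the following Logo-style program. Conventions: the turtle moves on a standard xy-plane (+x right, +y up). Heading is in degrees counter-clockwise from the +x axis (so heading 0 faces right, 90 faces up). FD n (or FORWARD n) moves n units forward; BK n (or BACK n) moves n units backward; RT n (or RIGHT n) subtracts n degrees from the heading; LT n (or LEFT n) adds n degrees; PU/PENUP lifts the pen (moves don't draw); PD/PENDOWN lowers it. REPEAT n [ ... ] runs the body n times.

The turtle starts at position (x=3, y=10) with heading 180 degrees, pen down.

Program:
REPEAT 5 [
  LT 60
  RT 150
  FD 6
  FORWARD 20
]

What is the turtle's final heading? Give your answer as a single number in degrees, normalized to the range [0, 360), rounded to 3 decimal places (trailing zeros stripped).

Executing turtle program step by step:
Start: pos=(3,10), heading=180, pen down
REPEAT 5 [
  -- iteration 1/5 --
  LT 60: heading 180 -> 240
  RT 150: heading 240 -> 90
  FD 6: (3,10) -> (3,16) [heading=90, draw]
  FD 20: (3,16) -> (3,36) [heading=90, draw]
  -- iteration 2/5 --
  LT 60: heading 90 -> 150
  RT 150: heading 150 -> 0
  FD 6: (3,36) -> (9,36) [heading=0, draw]
  FD 20: (9,36) -> (29,36) [heading=0, draw]
  -- iteration 3/5 --
  LT 60: heading 0 -> 60
  RT 150: heading 60 -> 270
  FD 6: (29,36) -> (29,30) [heading=270, draw]
  FD 20: (29,30) -> (29,10) [heading=270, draw]
  -- iteration 4/5 --
  LT 60: heading 270 -> 330
  RT 150: heading 330 -> 180
  FD 6: (29,10) -> (23,10) [heading=180, draw]
  FD 20: (23,10) -> (3,10) [heading=180, draw]
  -- iteration 5/5 --
  LT 60: heading 180 -> 240
  RT 150: heading 240 -> 90
  FD 6: (3,10) -> (3,16) [heading=90, draw]
  FD 20: (3,16) -> (3,36) [heading=90, draw]
]
Final: pos=(3,36), heading=90, 10 segment(s) drawn

Answer: 90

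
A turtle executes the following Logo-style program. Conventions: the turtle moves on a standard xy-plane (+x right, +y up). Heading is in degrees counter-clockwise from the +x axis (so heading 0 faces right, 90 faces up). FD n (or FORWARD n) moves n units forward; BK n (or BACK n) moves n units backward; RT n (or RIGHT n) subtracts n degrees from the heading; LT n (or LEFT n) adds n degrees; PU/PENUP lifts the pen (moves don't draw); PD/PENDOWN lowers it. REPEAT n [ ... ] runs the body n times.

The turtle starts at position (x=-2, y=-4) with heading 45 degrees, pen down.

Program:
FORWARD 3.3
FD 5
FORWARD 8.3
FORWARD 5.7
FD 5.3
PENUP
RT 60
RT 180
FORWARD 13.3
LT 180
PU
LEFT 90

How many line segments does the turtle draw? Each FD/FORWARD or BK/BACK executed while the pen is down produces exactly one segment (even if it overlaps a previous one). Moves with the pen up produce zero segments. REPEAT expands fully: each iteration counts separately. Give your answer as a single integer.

Answer: 5

Derivation:
Executing turtle program step by step:
Start: pos=(-2,-4), heading=45, pen down
FD 3.3: (-2,-4) -> (0.333,-1.667) [heading=45, draw]
FD 5: (0.333,-1.667) -> (3.869,1.869) [heading=45, draw]
FD 8.3: (3.869,1.869) -> (9.738,7.738) [heading=45, draw]
FD 5.7: (9.738,7.738) -> (13.768,11.768) [heading=45, draw]
FD 5.3: (13.768,11.768) -> (17.516,15.516) [heading=45, draw]
PU: pen up
RT 60: heading 45 -> 345
RT 180: heading 345 -> 165
FD 13.3: (17.516,15.516) -> (4.669,18.958) [heading=165, move]
LT 180: heading 165 -> 345
PU: pen up
LT 90: heading 345 -> 75
Final: pos=(4.669,18.958), heading=75, 5 segment(s) drawn
Segments drawn: 5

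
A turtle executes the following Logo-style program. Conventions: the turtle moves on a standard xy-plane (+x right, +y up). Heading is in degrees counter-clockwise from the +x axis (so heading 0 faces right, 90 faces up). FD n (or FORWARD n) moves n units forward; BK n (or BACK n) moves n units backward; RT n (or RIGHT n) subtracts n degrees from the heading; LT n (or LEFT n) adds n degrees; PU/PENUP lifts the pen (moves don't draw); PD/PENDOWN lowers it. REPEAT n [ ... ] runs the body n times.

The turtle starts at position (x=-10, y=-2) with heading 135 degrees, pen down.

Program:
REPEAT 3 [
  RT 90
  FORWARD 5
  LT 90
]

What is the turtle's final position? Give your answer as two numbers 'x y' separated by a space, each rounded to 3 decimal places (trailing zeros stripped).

Answer: 0.607 8.607

Derivation:
Executing turtle program step by step:
Start: pos=(-10,-2), heading=135, pen down
REPEAT 3 [
  -- iteration 1/3 --
  RT 90: heading 135 -> 45
  FD 5: (-10,-2) -> (-6.464,1.536) [heading=45, draw]
  LT 90: heading 45 -> 135
  -- iteration 2/3 --
  RT 90: heading 135 -> 45
  FD 5: (-6.464,1.536) -> (-2.929,5.071) [heading=45, draw]
  LT 90: heading 45 -> 135
  -- iteration 3/3 --
  RT 90: heading 135 -> 45
  FD 5: (-2.929,5.071) -> (0.607,8.607) [heading=45, draw]
  LT 90: heading 45 -> 135
]
Final: pos=(0.607,8.607), heading=135, 3 segment(s) drawn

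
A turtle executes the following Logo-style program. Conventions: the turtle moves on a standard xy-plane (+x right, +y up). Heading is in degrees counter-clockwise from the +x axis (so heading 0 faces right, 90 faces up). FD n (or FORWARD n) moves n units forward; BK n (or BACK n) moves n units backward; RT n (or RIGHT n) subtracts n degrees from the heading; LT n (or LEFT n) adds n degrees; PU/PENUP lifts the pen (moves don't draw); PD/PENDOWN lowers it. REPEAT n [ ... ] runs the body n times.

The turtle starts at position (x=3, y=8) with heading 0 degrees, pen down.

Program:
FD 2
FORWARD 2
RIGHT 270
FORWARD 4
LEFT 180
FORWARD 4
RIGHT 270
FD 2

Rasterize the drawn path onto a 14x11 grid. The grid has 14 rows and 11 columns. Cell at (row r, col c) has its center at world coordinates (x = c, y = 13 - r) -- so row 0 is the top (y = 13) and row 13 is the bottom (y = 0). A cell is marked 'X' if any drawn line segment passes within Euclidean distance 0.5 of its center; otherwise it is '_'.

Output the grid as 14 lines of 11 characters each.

Segment 0: (3,8) -> (5,8)
Segment 1: (5,8) -> (7,8)
Segment 2: (7,8) -> (7,12)
Segment 3: (7,12) -> (7,8)
Segment 4: (7,8) -> (9,8)

Answer: ___________
_______X___
_______X___
_______X___
_______X___
___XXXXXXX_
___________
___________
___________
___________
___________
___________
___________
___________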